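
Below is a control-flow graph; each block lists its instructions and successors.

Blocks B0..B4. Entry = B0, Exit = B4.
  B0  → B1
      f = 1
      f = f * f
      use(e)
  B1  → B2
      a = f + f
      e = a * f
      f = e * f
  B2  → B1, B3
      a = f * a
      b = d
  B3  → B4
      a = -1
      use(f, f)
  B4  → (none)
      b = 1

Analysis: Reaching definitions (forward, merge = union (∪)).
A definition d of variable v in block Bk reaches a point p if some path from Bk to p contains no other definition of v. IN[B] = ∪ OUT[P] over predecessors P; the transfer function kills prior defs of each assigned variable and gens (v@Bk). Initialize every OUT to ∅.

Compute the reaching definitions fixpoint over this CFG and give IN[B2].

Answer: {a@B1, b@B2, e@B1, f@B1}

Trace:
Fixpoint table:
  B0: | IN={} | OUT={f@B0}
  B1: | IN={a@B2, b@B2, e@B1, f@B0, f@B1} | OUT={a@B1, b@B2, e@B1, f@B1}
  B2: | IN={a@B1, b@B2, e@B1, f@B1} | OUT={a@B2, b@B2, e@B1, f@B1}
  B3: | IN={a@B2, b@B2, e@B1, f@B1} | OUT={a@B3, b@B2, e@B1, f@B1}
  B4: | IN={a@B3, b@B2, e@B1, f@B1} | OUT={a@B3, b@B4, e@B1, f@B1}

Merge at B2: IN[B2] = OUT[B1] = {a@B1, b@B2, e@B1, f@B1}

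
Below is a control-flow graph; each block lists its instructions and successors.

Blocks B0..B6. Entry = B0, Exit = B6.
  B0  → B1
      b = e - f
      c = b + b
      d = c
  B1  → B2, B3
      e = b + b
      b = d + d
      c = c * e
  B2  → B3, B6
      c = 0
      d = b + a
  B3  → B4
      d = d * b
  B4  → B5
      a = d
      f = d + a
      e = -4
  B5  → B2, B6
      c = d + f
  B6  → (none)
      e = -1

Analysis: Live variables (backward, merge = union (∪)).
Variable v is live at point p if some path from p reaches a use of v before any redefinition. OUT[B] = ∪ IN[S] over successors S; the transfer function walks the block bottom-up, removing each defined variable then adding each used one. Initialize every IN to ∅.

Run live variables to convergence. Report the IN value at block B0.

Answer: {a, e, f}

Derivation:
Fixpoint table:
  B0:  IN={a, e, f}  OUT={a, b, c, d}
  B1:  IN={a, b, c, d}  OUT={a, b, d}
  B2:  IN={a, b}  OUT={b, d}
  B3:  IN={b, d}  OUT={b, d}
  B4:  IN={b, d}  OUT={a, b, d, f}
  B5:  IN={a, b, d, f}  OUT={a, b}
  B6:  IN={}  OUT={}

Merge at B0: OUT[B0] = IN[B1] = {a, b, c, d}
Applying B0's transfer function to that OUT value gives IN[B0] (row B0 above).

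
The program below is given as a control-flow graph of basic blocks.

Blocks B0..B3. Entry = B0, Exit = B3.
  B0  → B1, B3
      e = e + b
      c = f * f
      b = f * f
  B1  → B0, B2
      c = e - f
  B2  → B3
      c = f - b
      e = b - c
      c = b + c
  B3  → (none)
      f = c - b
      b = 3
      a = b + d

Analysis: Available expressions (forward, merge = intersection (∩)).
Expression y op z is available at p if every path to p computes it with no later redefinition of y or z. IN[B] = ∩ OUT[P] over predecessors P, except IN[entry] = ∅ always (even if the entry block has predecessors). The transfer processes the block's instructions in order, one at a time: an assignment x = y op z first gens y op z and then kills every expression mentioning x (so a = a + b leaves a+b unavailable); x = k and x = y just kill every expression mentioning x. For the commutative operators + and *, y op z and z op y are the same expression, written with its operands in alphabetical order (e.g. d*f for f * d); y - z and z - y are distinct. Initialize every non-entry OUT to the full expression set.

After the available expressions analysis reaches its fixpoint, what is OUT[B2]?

Converged values:
  B0:  IN={}  OUT={f*f}
  B1:  IN={f*f}  OUT={e-f, f*f}
  B2:  IN={e-f, f*f}  OUT={f*f, f-b}
  B3:  IN={f*f}  OUT={b+d}

Merge at B2: IN[B2] = OUT[B1] = {e-f, f*f}
Applying B2's transfer function to that IN value gives OUT[B2] (row B2 above).

Answer: {f*f, f-b}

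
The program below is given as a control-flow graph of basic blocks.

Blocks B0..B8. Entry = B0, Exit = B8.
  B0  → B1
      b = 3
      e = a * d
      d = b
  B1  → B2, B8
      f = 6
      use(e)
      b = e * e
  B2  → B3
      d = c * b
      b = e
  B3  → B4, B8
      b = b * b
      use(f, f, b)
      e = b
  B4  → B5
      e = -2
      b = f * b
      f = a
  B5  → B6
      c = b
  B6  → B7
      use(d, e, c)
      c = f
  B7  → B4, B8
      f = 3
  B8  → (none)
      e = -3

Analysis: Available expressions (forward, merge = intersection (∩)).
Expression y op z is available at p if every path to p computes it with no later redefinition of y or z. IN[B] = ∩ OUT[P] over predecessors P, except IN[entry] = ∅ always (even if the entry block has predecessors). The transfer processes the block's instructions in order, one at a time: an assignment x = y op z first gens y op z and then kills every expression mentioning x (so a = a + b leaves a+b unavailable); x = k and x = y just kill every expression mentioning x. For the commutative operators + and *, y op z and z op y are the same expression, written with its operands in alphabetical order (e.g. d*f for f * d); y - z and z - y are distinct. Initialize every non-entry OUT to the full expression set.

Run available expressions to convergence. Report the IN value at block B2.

Answer: {e*e}

Working:
Fixpoint table:
  B0:  IN={}  OUT={}
  B1:  IN={}  OUT={e*e}
  B2:  IN={e*e}  OUT={e*e}
  B3:  IN={e*e}  OUT={}
  B4:  IN={}  OUT={}
  B5:  IN={}  OUT={}
  B6:  IN={}  OUT={}
  B7:  IN={}  OUT={}
  B8:  IN={}  OUT={}

Merge at B2: IN[B2] = OUT[B1] = {e*e}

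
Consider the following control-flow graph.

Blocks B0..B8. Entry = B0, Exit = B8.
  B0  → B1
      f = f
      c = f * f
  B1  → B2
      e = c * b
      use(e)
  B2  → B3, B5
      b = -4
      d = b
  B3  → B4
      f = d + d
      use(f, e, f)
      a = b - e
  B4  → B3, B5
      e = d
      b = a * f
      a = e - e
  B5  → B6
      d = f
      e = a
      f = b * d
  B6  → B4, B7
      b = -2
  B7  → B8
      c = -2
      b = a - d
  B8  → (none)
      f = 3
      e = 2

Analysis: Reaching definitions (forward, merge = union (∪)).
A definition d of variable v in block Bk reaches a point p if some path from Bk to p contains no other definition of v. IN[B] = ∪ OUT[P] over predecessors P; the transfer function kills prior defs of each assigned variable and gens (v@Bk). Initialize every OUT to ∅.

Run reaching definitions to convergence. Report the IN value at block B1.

Answer: {c@B0, f@B0}

Trace:
Converged values:
  B0:  IN={}  OUT={c@B0, f@B0}
  B1:  IN={c@B0, f@B0}  OUT={c@B0, e@B1, f@B0}
  B2:  IN={c@B0, e@B1, f@B0}  OUT={b@B2, c@B0, d@B2, e@B1, f@B0}
  B3:  IN={a@B4, b@B2, b@B4, c@B0, d@B2, d@B5, e@B1, e@B4, f@B0, f@B3, f@B5}  OUT={a@B3, b@B2, b@B4, c@B0, d@B2, d@B5, e@B1, e@B4, f@B3}
  B4:  IN={a@B3, a@B4, b@B2, b@B4, b@B6, c@B0, d@B2, d@B5, e@B1, e@B4, e@B5, f@B3, f@B5}  OUT={a@B4, b@B4, c@B0, d@B2, d@B5, e@B4, f@B3, f@B5}
  B5:  IN={a@B4, b@B2, b@B4, c@B0, d@B2, d@B5, e@B1, e@B4, f@B0, f@B3, f@B5}  OUT={a@B4, b@B2, b@B4, c@B0, d@B5, e@B5, f@B5}
  B6:  IN={a@B4, b@B2, b@B4, c@B0, d@B5, e@B5, f@B5}  OUT={a@B4, b@B6, c@B0, d@B5, e@B5, f@B5}
  B7:  IN={a@B4, b@B6, c@B0, d@B5, e@B5, f@B5}  OUT={a@B4, b@B7, c@B7, d@B5, e@B5, f@B5}
  B8:  IN={a@B4, b@B7, c@B7, d@B5, e@B5, f@B5}  OUT={a@B4, b@B7, c@B7, d@B5, e@B8, f@B8}

Merge at B1: IN[B1] = OUT[B0] = {c@B0, f@B0}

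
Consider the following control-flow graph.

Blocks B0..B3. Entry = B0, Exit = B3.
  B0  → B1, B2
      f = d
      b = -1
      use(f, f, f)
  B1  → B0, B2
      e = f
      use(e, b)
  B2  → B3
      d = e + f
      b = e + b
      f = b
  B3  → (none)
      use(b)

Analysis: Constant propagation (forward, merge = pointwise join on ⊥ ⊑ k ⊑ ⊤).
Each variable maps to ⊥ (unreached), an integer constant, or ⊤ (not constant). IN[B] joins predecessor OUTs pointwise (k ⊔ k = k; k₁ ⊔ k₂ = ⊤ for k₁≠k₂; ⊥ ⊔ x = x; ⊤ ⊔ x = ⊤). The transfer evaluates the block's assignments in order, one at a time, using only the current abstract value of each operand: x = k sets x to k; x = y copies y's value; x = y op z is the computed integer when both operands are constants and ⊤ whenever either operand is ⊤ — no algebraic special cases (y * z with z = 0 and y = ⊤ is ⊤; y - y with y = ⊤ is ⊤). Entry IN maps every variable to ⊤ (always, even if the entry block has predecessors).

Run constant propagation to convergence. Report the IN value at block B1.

Fixpoint table:
  B0:   IN=(all ⊤)   OUT={b:-1; rest ⊤}
  B1:   IN={b:-1; rest ⊤}   OUT={b:-1; rest ⊤}
  B2:   IN={b:-1; rest ⊤}   OUT=(all ⊤)
  B3:   IN=(all ⊤)   OUT=(all ⊤)

Merge at B1: IN[B1] = OUT[B0] = {a: ⊤, b: -1, c: ⊤, d: ⊤, e: ⊤, f: ⊤}

Answer: {a: ⊤, b: -1, c: ⊤, d: ⊤, e: ⊤, f: ⊤}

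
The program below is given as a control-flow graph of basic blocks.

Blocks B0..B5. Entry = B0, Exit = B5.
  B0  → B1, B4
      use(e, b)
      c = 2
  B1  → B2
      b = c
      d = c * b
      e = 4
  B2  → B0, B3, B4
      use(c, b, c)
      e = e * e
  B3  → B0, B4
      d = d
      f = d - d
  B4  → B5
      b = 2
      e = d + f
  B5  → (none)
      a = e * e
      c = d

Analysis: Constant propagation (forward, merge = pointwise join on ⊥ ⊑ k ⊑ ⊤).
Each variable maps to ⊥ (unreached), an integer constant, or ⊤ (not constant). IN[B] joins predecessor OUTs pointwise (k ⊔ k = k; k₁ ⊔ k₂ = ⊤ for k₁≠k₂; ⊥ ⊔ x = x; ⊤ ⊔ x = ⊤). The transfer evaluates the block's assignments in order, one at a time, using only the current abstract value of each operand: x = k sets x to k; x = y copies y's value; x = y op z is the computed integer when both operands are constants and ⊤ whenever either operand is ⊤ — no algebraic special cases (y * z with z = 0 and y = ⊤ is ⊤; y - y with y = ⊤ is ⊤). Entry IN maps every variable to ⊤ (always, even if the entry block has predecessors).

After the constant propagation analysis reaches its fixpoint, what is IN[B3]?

Fixpoint table:
  B0:  IN=(all ⊤)  OUT={c:2; rest ⊤}
  B1:  IN={c:2; rest ⊤}  OUT={b:2, c:2, d:4, e:4; rest ⊤}
  B2:  IN={b:2, c:2, d:4, e:4; rest ⊤}  OUT={b:2, c:2, d:4, e:16; rest ⊤}
  B3:  IN={b:2, c:2, d:4, e:16; rest ⊤}  OUT={b:2, c:2, d:4, e:16, f:0; rest ⊤}
  B4:  IN={c:2; rest ⊤}  OUT={b:2, c:2; rest ⊤}
  B5:  IN={b:2, c:2; rest ⊤}  OUT={b:2; rest ⊤}

Merge at B3: IN[B3] = OUT[B2] = {a: ⊤, b: 2, c: 2, d: 4, e: 16, f: ⊤}

Answer: {a: ⊤, b: 2, c: 2, d: 4, e: 16, f: ⊤}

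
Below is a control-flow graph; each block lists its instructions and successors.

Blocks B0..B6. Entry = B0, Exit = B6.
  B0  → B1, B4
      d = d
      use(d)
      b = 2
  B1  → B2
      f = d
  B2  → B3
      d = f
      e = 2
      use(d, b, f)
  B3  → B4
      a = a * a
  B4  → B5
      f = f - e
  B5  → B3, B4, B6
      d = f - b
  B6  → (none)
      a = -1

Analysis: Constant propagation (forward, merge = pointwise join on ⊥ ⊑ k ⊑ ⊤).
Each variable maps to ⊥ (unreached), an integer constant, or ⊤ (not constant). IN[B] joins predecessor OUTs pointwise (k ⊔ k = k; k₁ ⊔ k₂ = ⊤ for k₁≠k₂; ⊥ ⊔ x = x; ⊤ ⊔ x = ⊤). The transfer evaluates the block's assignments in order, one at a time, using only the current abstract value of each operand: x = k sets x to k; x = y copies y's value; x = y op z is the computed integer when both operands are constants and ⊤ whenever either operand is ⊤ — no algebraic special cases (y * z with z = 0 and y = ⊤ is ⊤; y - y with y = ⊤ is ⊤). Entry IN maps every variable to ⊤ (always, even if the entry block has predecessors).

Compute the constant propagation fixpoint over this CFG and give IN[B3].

Answer: {a: ⊤, b: 2, c: ⊤, d: ⊤, e: ⊤, f: ⊤}

Derivation:
Converged values:
  B0:   IN=(all ⊤)   OUT={b:2; rest ⊤}
  B1:   IN={b:2; rest ⊤}   OUT={b:2; rest ⊤}
  B2:   IN={b:2; rest ⊤}   OUT={b:2, e:2; rest ⊤}
  B3:   IN={b:2; rest ⊤}   OUT={b:2; rest ⊤}
  B4:   IN={b:2; rest ⊤}   OUT={b:2; rest ⊤}
  B5:   IN={b:2; rest ⊤}   OUT={b:2; rest ⊤}
  B6:   IN={b:2; rest ⊤}   OUT={a:-1, b:2; rest ⊤}

Merge at B3: IN[B3] = OUT[B2] ⊔ OUT[B5] = {a: ⊤, b: 2, c: ⊤, d: ⊤, e: ⊤, f: ⊤}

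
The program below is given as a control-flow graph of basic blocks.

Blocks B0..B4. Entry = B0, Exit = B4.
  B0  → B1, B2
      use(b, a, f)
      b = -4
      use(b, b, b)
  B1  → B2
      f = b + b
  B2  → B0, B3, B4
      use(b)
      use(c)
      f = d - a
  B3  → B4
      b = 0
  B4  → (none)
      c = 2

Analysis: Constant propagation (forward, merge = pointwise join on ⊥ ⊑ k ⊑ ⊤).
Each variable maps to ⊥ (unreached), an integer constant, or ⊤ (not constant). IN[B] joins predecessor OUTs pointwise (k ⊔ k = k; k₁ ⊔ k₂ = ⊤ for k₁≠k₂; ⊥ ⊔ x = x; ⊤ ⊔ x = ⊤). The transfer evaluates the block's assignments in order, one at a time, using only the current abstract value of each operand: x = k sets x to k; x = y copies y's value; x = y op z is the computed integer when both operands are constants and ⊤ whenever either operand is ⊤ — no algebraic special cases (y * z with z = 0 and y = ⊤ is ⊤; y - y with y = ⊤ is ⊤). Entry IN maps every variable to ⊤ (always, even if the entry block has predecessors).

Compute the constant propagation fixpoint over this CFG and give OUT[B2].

Fixpoint table:
  B0:  IN=(all ⊤)  OUT={b:-4; rest ⊤}
  B1:  IN={b:-4; rest ⊤}  OUT={b:-4, f:-8; rest ⊤}
  B2:  IN={b:-4; rest ⊤}  OUT={b:-4; rest ⊤}
  B3:  IN={b:-4; rest ⊤}  OUT={b:0; rest ⊤}
  B4:  IN=(all ⊤)  OUT={c:2; rest ⊤}

Merge at B2: IN[B2] = OUT[B0] ⊔ OUT[B1] = {a: ⊤, b: -4, c: ⊤, d: ⊤, e: ⊤, f: ⊤}
Applying B2's transfer function to that IN value gives OUT[B2] (row B2 above).

Answer: {a: ⊤, b: -4, c: ⊤, d: ⊤, e: ⊤, f: ⊤}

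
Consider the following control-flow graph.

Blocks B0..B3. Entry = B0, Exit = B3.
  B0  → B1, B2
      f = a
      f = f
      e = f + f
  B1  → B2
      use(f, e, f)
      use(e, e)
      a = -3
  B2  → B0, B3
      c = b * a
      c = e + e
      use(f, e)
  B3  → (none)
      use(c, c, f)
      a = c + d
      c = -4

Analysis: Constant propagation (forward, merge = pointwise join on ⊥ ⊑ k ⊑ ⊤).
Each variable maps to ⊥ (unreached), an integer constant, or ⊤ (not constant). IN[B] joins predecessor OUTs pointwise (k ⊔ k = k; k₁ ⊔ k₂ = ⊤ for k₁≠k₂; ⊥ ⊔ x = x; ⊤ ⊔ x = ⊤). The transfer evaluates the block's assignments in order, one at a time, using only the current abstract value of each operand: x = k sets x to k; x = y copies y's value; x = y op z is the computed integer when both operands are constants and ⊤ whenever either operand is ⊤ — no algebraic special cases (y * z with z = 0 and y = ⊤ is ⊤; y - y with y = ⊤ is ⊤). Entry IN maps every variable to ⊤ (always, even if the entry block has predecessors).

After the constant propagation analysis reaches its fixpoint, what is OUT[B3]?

Answer: {a: ⊤, b: ⊤, c: -4, d: ⊤, e: ⊤, f: ⊤}

Working:
Converged values:
  B0:   IN=(all ⊤)   OUT=(all ⊤)
  B1:   IN=(all ⊤)   OUT={a:-3; rest ⊤}
  B2:   IN=(all ⊤)   OUT=(all ⊤)
  B3:   IN=(all ⊤)   OUT={c:-4; rest ⊤}

Merge at B3: IN[B3] = OUT[B2] = {a: ⊤, b: ⊤, c: ⊤, d: ⊤, e: ⊤, f: ⊤}
Applying B3's transfer function to that IN value gives OUT[B3] (row B3 above).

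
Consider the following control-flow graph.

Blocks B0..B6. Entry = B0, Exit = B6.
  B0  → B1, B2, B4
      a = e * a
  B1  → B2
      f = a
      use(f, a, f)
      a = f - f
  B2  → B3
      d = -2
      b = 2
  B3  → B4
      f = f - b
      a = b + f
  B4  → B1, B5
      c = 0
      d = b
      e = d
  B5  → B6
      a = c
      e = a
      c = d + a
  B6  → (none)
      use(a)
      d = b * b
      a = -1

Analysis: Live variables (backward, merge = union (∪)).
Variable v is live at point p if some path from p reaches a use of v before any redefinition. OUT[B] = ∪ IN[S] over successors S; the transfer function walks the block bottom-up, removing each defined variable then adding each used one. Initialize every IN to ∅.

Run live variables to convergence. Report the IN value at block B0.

Per-block solution:
  B0:   IN={a, b, e, f}   OUT={a, b, f}
  B1:   IN={a}   OUT={f}
  B2:   IN={f}   OUT={b, f}
  B3:   IN={b, f}   OUT={a, b}
  B4:   IN={a, b}   OUT={a, b, c, d}
  B5:   IN={b, c, d}   OUT={a, b}
  B6:   IN={a, b}   OUT={}

Merge at B0: OUT[B0] = IN[B1] ⊔ IN[B2] ⊔ IN[B4] = {a, b, f}
Applying B0's transfer function to that OUT value gives IN[B0] (row B0 above).

Answer: {a, b, e, f}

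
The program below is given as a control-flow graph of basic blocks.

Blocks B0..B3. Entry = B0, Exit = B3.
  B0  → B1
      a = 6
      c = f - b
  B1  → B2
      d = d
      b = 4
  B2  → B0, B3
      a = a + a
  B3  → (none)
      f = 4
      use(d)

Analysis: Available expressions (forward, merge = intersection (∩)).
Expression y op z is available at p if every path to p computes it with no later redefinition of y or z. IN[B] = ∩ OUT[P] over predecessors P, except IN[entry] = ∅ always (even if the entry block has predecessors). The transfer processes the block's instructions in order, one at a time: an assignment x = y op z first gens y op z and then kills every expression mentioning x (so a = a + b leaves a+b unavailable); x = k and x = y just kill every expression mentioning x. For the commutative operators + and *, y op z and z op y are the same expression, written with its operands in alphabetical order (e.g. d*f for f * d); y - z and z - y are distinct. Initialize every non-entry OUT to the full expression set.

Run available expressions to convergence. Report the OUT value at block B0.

Answer: {f-b}

Working:
Per-block solution:
  B0:   IN={}   OUT={f-b}
  B1:   IN={f-b}   OUT={}
  B2:   IN={}   OUT={}
  B3:   IN={}   OUT={}

Merge at B0 (entry node, so the boundary value {} is joined with the incoming edge(s)): IN[B0] = {} ∩ OUT[B2] = {}
Applying B0's transfer function to that IN value gives OUT[B0] (row B0 above).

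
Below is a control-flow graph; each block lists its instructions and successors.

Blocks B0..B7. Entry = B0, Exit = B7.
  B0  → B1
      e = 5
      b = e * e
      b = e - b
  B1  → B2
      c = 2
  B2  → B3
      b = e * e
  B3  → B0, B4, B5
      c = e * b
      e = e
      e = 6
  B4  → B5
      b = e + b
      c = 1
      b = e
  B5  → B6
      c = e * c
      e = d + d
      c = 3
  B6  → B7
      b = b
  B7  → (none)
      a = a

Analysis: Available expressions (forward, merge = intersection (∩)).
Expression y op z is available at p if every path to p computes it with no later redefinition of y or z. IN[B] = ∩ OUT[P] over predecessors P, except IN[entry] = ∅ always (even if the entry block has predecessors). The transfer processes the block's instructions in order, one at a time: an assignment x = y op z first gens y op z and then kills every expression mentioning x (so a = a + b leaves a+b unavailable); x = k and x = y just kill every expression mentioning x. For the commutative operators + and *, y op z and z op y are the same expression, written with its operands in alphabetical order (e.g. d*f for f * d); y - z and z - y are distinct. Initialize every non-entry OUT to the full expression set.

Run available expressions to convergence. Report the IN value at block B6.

Fixpoint table:
  B0:   IN={}   OUT={e*e}
  B1:   IN={e*e}   OUT={e*e}
  B2:   IN={e*e}   OUT={e*e}
  B3:   IN={e*e}   OUT={}
  B4:   IN={}   OUT={}
  B5:   IN={}   OUT={d+d}
  B6:   IN={d+d}   OUT={d+d}
  B7:   IN={d+d}   OUT={d+d}

Merge at B6: IN[B6] = OUT[B5] = {d+d}

Answer: {d+d}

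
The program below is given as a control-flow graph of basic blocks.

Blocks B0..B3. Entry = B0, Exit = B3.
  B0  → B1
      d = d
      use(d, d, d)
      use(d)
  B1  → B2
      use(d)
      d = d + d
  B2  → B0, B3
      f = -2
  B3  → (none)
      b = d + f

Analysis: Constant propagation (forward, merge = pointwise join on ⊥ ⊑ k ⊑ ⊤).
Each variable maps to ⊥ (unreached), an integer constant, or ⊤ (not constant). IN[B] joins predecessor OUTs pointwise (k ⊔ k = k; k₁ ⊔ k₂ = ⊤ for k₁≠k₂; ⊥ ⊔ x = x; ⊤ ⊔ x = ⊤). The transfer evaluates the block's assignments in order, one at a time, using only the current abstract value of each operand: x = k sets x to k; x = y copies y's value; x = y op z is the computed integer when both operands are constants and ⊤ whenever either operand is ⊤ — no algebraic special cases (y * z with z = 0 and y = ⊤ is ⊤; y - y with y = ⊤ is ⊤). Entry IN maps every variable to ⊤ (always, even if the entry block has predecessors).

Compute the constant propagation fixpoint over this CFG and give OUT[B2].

Answer: {a: ⊤, b: ⊤, c: ⊤, d: ⊤, e: ⊤, f: -2}

Derivation:
Converged values:
  B0: | IN=(all ⊤) | OUT=(all ⊤)
  B1: | IN=(all ⊤) | OUT=(all ⊤)
  B2: | IN=(all ⊤) | OUT={f:-2; rest ⊤}
  B3: | IN={f:-2; rest ⊤} | OUT={f:-2; rest ⊤}

Merge at B2: IN[B2] = OUT[B1] = {a: ⊤, b: ⊤, c: ⊤, d: ⊤, e: ⊤, f: ⊤}
Applying B2's transfer function to that IN value gives OUT[B2] (row B2 above).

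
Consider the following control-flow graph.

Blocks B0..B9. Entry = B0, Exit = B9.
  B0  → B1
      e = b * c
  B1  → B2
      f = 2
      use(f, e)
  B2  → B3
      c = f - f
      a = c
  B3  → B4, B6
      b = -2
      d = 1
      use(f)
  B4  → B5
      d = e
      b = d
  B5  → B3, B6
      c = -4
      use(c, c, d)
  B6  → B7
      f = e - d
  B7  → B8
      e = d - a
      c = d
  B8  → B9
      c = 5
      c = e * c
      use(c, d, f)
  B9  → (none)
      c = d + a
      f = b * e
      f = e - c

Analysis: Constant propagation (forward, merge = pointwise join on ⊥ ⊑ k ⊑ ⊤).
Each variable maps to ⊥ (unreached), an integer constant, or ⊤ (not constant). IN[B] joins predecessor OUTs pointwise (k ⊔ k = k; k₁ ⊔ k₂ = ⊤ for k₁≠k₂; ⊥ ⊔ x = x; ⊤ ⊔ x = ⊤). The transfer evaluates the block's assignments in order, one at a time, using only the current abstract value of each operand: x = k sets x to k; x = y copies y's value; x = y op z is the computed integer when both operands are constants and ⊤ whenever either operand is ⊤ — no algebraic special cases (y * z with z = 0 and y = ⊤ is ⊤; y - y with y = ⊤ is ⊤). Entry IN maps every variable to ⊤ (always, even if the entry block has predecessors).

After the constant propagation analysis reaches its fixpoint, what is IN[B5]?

Answer: {a: 0, b: ⊤, c: ⊤, d: ⊤, e: ⊤, f: 2}

Working:
Per-block solution:
  B0:   IN=(all ⊤)   OUT=(all ⊤)
  B1:   IN=(all ⊤)   OUT={f:2; rest ⊤}
  B2:   IN={f:2; rest ⊤}   OUT={a:0, c:0, f:2; rest ⊤}
  B3:   IN={a:0, f:2; rest ⊤}   OUT={a:0, b:-2, d:1, f:2; rest ⊤}
  B4:   IN={a:0, b:-2, d:1, f:2; rest ⊤}   OUT={a:0, f:2; rest ⊤}
  B5:   IN={a:0, f:2; rest ⊤}   OUT={a:0, c:-4, f:2; rest ⊤}
  B6:   IN={a:0, f:2; rest ⊤}   OUT={a:0; rest ⊤}
  B7:   IN={a:0; rest ⊤}   OUT={a:0; rest ⊤}
  B8:   IN={a:0; rest ⊤}   OUT={a:0; rest ⊤}
  B9:   IN={a:0; rest ⊤}   OUT={a:0; rest ⊤}

Merge at B5: IN[B5] = OUT[B4] = {a: 0, b: ⊤, c: ⊤, d: ⊤, e: ⊤, f: 2}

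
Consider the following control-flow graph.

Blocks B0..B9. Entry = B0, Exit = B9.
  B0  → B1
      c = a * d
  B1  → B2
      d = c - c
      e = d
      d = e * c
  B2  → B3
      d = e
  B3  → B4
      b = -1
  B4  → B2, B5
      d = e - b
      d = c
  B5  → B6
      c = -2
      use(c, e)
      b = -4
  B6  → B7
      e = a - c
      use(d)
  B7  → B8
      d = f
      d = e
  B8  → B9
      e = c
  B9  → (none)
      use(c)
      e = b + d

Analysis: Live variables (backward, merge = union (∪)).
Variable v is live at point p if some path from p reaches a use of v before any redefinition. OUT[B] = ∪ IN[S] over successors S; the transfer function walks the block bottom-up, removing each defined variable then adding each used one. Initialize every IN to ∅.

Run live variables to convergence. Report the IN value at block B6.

Converged values:
  B0:  IN={a, d, f}  OUT={a, c, f}
  B1:  IN={a, c, f}  OUT={a, c, e, f}
  B2:  IN={a, c, e, f}  OUT={a, c, e, f}
  B3:  IN={a, c, e, f}  OUT={a, b, c, e, f}
  B4:  IN={a, b, c, e, f}  OUT={a, c, d, e, f}
  B5:  IN={a, d, e, f}  OUT={a, b, c, d, f}
  B6:  IN={a, b, c, d, f}  OUT={b, c, e, f}
  B7:  IN={b, c, e, f}  OUT={b, c, d}
  B8:  IN={b, c, d}  OUT={b, c, d}
  B9:  IN={b, c, d}  OUT={}

Merge at B6: OUT[B6] = IN[B7] = {b, c, e, f}
Applying B6's transfer function to that OUT value gives IN[B6] (row B6 above).

Answer: {a, b, c, d, f}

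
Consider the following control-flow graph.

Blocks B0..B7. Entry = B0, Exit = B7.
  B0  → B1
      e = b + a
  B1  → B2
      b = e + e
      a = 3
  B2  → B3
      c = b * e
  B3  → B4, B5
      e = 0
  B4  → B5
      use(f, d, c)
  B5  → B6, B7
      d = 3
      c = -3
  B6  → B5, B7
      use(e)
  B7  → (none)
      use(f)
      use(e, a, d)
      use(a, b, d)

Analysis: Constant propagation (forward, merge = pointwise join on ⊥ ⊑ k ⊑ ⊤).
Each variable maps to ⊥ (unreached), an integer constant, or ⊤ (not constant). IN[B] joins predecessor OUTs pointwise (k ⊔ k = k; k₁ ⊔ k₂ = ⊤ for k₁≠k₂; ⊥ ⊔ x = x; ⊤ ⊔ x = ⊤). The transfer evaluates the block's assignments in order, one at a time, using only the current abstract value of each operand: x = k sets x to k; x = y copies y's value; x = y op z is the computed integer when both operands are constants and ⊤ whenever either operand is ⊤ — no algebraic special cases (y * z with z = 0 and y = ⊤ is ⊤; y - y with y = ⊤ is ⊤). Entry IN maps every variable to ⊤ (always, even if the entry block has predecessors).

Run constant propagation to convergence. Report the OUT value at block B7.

Per-block solution:
  B0:  IN=(all ⊤)  OUT=(all ⊤)
  B1:  IN=(all ⊤)  OUT={a:3; rest ⊤}
  B2:  IN={a:3; rest ⊤}  OUT={a:3; rest ⊤}
  B3:  IN={a:3; rest ⊤}  OUT={a:3, e:0; rest ⊤}
  B4:  IN={a:3, e:0; rest ⊤}  OUT={a:3, e:0; rest ⊤}
  B5:  IN={a:3, e:0; rest ⊤}  OUT={a:3, c:-3, d:3, e:0; rest ⊤}
  B6:  IN={a:3, c:-3, d:3, e:0; rest ⊤}  OUT={a:3, c:-3, d:3, e:0; rest ⊤}
  B7:  IN={a:3, c:-3, d:3, e:0; rest ⊤}  OUT={a:3, c:-3, d:3, e:0; rest ⊤}

Merge at B7: IN[B7] = OUT[B5] ⊔ OUT[B6] = {a: 3, b: ⊤, c: -3, d: 3, e: 0, f: ⊤}
Applying B7's transfer function to that IN value gives OUT[B7] (row B7 above).

Answer: {a: 3, b: ⊤, c: -3, d: 3, e: 0, f: ⊤}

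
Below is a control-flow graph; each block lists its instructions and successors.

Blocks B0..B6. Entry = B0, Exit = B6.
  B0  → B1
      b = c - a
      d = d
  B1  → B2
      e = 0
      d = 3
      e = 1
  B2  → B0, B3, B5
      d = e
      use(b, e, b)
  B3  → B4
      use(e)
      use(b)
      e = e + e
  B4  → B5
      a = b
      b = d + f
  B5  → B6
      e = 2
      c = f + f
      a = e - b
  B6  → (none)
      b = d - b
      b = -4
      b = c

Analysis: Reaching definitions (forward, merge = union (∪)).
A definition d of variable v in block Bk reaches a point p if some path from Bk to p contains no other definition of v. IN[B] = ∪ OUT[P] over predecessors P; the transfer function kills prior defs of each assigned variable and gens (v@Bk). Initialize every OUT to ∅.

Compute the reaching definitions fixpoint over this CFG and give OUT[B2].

Answer: {b@B0, d@B2, e@B1}

Trace:
Per-block solution:
  B0:  IN={b@B0, d@B2, e@B1}  OUT={b@B0, d@B0, e@B1}
  B1:  IN={b@B0, d@B0, e@B1}  OUT={b@B0, d@B1, e@B1}
  B2:  IN={b@B0, d@B1, e@B1}  OUT={b@B0, d@B2, e@B1}
  B3:  IN={b@B0, d@B2, e@B1}  OUT={b@B0, d@B2, e@B3}
  B4:  IN={b@B0, d@B2, e@B3}  OUT={a@B4, b@B4, d@B2, e@B3}
  B5:  IN={a@B4, b@B0, b@B4, d@B2, e@B1, e@B3}  OUT={a@B5, b@B0, b@B4, c@B5, d@B2, e@B5}
  B6:  IN={a@B5, b@B0, b@B4, c@B5, d@B2, e@B5}  OUT={a@B5, b@B6, c@B5, d@B2, e@B5}

Merge at B2: IN[B2] = OUT[B1] = {b@B0, d@B1, e@B1}
Applying B2's transfer function to that IN value gives OUT[B2] (row B2 above).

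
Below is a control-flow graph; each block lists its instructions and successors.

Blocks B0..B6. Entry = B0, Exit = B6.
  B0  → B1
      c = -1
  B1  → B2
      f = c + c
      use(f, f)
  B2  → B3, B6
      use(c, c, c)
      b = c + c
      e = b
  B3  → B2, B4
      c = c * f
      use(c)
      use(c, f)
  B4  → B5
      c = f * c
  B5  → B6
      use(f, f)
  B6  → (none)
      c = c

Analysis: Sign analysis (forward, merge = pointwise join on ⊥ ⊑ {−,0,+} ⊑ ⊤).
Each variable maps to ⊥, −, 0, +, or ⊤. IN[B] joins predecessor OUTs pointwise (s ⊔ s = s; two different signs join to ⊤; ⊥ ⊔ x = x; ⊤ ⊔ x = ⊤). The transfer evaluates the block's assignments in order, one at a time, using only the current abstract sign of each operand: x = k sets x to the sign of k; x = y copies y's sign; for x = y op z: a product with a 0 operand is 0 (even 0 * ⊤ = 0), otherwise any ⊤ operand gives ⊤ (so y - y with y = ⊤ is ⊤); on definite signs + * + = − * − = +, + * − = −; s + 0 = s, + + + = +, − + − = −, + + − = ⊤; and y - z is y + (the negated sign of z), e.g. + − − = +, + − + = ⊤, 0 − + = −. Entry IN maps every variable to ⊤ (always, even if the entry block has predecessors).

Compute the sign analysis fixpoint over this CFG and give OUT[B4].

Per-block solution:
  B0: | IN=(all ⊤) | OUT={c:-; rest ⊤}
  B1: | IN={c:-; rest ⊤} | OUT={c:-, f:-; rest ⊤}
  B2: | IN={f:-; rest ⊤} | OUT={f:-; rest ⊤}
  B3: | IN={f:-; rest ⊤} | OUT={f:-; rest ⊤}
  B4: | IN={f:-; rest ⊤} | OUT={f:-; rest ⊤}
  B5: | IN={f:-; rest ⊤} | OUT={f:-; rest ⊤}
  B6: | IN={f:-; rest ⊤} | OUT={f:-; rest ⊤}

Merge at B4: IN[B4] = OUT[B3] = {a: ⊤, b: ⊤, c: ⊤, d: ⊤, e: ⊤, f: -}
Applying B4's transfer function to that IN value gives OUT[B4] (row B4 above).

Answer: {a: ⊤, b: ⊤, c: ⊤, d: ⊤, e: ⊤, f: -}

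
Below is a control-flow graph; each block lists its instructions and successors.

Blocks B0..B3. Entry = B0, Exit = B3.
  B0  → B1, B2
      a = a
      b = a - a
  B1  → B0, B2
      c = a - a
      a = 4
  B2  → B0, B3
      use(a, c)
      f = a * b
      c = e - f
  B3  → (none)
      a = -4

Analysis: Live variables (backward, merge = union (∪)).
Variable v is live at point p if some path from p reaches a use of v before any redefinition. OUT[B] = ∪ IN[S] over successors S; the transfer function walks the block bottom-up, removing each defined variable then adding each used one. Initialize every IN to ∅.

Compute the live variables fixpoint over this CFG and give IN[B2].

Answer: {a, b, c, e}

Derivation:
Converged values:
  B0: | IN={a, c, e} | OUT={a, b, c, e}
  B1: | IN={a, b, e} | OUT={a, b, c, e}
  B2: | IN={a, b, c, e} | OUT={a, c, e}
  B3: | IN={} | OUT={}

Merge at B2: OUT[B2] = IN[B0] ⊔ IN[B3] = {a, c, e}
Applying B2's transfer function to that OUT value gives IN[B2] (row B2 above).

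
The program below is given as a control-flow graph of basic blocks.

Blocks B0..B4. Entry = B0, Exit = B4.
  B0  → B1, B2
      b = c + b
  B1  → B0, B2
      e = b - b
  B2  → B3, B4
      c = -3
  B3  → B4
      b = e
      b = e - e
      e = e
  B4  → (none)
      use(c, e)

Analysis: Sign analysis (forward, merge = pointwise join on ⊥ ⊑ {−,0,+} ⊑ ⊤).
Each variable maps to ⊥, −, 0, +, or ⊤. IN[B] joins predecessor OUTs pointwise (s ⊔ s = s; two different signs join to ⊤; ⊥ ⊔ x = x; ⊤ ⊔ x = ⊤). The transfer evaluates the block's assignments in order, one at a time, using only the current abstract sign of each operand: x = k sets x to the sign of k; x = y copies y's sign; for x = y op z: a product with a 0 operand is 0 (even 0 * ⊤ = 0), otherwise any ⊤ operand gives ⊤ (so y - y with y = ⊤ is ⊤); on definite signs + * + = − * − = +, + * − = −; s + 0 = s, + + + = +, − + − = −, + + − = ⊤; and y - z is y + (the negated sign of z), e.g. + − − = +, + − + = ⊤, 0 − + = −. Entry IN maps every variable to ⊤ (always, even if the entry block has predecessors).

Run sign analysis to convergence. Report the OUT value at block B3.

Answer: {a: ⊤, b: ⊤, c: -, d: ⊤, e: ⊤, f: ⊤}

Trace:
Per-block solution:
  B0:   IN=(all ⊤)   OUT=(all ⊤)
  B1:   IN=(all ⊤)   OUT=(all ⊤)
  B2:   IN=(all ⊤)   OUT={c:-; rest ⊤}
  B3:   IN={c:-; rest ⊤}   OUT={c:-; rest ⊤}
  B4:   IN={c:-; rest ⊤}   OUT={c:-; rest ⊤}

Merge at B3: IN[B3] = OUT[B2] = {a: ⊤, b: ⊤, c: -, d: ⊤, e: ⊤, f: ⊤}
Applying B3's transfer function to that IN value gives OUT[B3] (row B3 above).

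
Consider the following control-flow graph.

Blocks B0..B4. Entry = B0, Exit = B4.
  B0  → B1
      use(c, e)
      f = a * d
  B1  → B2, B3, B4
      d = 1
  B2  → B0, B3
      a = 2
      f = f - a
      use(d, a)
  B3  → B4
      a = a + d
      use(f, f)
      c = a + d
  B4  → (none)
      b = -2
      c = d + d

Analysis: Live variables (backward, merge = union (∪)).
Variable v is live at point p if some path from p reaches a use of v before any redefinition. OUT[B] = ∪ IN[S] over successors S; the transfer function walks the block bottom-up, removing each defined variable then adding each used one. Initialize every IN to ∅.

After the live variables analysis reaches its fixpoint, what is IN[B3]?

Answer: {a, d, f}

Trace:
Per-block solution:
  B0:   IN={a, c, d, e}   OUT={a, c, e, f}
  B1:   IN={a, c, e, f}   OUT={a, c, d, e, f}
  B2:   IN={c, d, e, f}   OUT={a, c, d, e, f}
  B3:   IN={a, d, f}   OUT={d}
  B4:   IN={d}   OUT={}

Merge at B3: OUT[B3] = IN[B4] = {d}
Applying B3's transfer function to that OUT value gives IN[B3] (row B3 above).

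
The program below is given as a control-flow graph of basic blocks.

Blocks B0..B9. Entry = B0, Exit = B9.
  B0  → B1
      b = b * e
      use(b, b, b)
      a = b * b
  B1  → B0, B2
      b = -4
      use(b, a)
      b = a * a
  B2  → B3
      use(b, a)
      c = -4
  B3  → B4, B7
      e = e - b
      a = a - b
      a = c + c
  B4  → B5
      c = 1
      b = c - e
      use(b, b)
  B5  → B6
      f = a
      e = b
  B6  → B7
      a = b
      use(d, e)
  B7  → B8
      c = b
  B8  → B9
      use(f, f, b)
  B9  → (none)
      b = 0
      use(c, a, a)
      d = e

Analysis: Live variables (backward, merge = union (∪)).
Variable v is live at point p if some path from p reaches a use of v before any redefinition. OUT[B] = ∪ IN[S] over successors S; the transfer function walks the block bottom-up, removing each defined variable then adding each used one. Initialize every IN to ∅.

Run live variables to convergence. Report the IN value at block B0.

Answer: {b, d, e, f}

Derivation:
Per-block solution:
  B0:  IN={b, d, e, f}  OUT={a, d, e, f}
  B1:  IN={a, d, e, f}  OUT={a, b, d, e, f}
  B2:  IN={a, b, d, e, f}  OUT={a, b, c, d, e, f}
  B3:  IN={a, b, c, d, e, f}  OUT={a, b, d, e, f}
  B4:  IN={a, d, e}  OUT={a, b, d}
  B5:  IN={a, b, d}  OUT={b, d, e, f}
  B6:  IN={b, d, e, f}  OUT={a, b, e, f}
  B7:  IN={a, b, e, f}  OUT={a, b, c, e, f}
  B8:  IN={a, b, c, e, f}  OUT={a, c, e}
  B9:  IN={a, c, e}  OUT={}

Merge at B0: OUT[B0] = IN[B1] = {a, d, e, f}
Applying B0's transfer function to that OUT value gives IN[B0] (row B0 above).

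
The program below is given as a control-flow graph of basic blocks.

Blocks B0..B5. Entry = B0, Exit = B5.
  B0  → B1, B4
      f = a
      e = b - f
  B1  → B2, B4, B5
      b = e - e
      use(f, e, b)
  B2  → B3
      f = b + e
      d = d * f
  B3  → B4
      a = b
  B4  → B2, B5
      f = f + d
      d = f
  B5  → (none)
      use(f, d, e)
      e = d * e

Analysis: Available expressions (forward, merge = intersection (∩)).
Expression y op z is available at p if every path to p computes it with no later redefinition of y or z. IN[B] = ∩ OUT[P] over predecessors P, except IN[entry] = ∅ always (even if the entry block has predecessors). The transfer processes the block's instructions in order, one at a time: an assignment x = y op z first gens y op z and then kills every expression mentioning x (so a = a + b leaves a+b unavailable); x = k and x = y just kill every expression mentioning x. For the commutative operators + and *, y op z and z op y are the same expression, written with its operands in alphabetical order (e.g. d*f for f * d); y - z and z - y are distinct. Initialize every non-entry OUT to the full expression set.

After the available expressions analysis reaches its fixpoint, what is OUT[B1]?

Answer: {e-e}

Working:
Converged values:
  B0: | IN={} | OUT={b-f}
  B1: | IN={b-f} | OUT={e-e}
  B2: | IN={} | OUT={b+e}
  B3: | IN={b+e} | OUT={b+e}
  B4: | IN={} | OUT={}
  B5: | IN={} | OUT={}

Merge at B1: IN[B1] = OUT[B0] = {b-f}
Applying B1's transfer function to that IN value gives OUT[B1] (row B1 above).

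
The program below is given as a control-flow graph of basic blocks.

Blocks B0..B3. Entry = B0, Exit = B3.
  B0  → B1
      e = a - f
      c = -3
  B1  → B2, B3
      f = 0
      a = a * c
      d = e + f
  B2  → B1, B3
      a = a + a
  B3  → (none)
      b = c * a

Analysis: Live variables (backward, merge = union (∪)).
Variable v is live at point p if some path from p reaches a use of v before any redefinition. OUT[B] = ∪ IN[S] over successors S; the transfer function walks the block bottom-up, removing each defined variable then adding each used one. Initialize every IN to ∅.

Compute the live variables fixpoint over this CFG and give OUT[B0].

Answer: {a, c, e}

Derivation:
Converged values:
  B0: | IN={a, f} | OUT={a, c, e}
  B1: | IN={a, c, e} | OUT={a, c, e}
  B2: | IN={a, c, e} | OUT={a, c, e}
  B3: | IN={a, c} | OUT={}

Merge at B0: OUT[B0] = IN[B1] = {a, c, e}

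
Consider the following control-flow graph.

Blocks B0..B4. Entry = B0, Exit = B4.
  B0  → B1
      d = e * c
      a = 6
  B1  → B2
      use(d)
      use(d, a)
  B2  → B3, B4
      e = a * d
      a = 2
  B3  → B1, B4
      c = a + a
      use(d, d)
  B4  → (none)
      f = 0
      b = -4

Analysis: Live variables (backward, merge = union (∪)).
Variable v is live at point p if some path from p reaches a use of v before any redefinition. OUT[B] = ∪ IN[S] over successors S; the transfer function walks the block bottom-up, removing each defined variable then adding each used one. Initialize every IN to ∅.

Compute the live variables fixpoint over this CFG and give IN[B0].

Answer: {c, e}

Derivation:
Fixpoint table:
  B0: | IN={c, e} | OUT={a, d}
  B1: | IN={a, d} | OUT={a, d}
  B2: | IN={a, d} | OUT={a, d}
  B3: | IN={a, d} | OUT={a, d}
  B4: | IN={} | OUT={}

Merge at B0: OUT[B0] = IN[B1] = {a, d}
Applying B0's transfer function to that OUT value gives IN[B0] (row B0 above).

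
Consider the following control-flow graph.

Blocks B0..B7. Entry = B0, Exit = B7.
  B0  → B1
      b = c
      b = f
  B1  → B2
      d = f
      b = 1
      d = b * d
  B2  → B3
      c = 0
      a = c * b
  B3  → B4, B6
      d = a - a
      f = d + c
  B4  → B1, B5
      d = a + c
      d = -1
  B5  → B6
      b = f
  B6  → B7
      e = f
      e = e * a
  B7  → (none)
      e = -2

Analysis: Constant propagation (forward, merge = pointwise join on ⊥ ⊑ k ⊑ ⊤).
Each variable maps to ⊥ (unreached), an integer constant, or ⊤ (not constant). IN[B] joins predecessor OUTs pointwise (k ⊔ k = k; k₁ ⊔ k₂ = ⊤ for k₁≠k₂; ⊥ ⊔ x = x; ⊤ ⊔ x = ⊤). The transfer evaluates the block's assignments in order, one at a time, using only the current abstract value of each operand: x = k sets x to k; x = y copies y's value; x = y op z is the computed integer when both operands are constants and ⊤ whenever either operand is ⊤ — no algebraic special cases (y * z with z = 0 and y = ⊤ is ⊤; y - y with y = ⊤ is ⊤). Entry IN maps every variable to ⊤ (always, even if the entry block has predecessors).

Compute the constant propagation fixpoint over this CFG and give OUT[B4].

Answer: {a: 0, b: 1, c: 0, d: -1, e: ⊤, f: 0}

Working:
Converged values:
  B0:   IN=(all ⊤)   OUT=(all ⊤)
  B1:   IN=(all ⊤)   OUT={b:1; rest ⊤}
  B2:   IN={b:1; rest ⊤}   OUT={a:0, b:1, c:0; rest ⊤}
  B3:   IN={a:0, b:1, c:0; rest ⊤}   OUT={a:0, b:1, c:0, d:0, f:0; rest ⊤}
  B4:   IN={a:0, b:1, c:0, d:0, f:0; rest ⊤}   OUT={a:0, b:1, c:0, d:-1, f:0; rest ⊤}
  B5:   IN={a:0, b:1, c:0, d:-1, f:0; rest ⊤}   OUT={a:0, b:0, c:0, d:-1, f:0; rest ⊤}
  B6:   IN={a:0, c:0, f:0; rest ⊤}   OUT={a:0, c:0, e:0, f:0; rest ⊤}
  B7:   IN={a:0, c:0, e:0, f:0; rest ⊤}   OUT={a:0, c:0, e:-2, f:0; rest ⊤}

Merge at B4: IN[B4] = OUT[B3] = {a: 0, b: 1, c: 0, d: 0, e: ⊤, f: 0}
Applying B4's transfer function to that IN value gives OUT[B4] (row B4 above).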